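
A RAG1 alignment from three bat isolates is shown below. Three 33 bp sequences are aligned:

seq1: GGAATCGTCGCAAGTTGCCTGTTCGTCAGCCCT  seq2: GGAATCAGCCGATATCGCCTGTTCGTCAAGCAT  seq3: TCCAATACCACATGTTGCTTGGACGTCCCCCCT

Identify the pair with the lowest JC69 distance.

seq1 and seq2

seq1–seq2: 10/33 differ, p = 0.303, d = 0.388.
seq1–seq3: 14/33 differ, p = 0.424, d = 0.625.
seq2–seq3: 17/33 differ, p = 0.515, d = 0.871.
The smallest distance is between seq1 and seq2.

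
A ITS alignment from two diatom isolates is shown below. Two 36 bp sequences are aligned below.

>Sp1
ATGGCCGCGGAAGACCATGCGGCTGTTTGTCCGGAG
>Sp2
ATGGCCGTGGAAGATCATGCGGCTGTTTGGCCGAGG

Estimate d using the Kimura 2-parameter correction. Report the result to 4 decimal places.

Of 36 sites, 4 differences are transitions and 1 are transversions, so P = 4/36 ≈ 0.111111 and Q = 1/36 ≈ 0.027778.
Under the Kimura two-parameter model, d = −½ ln(1 − 2P − Q) − ¼ ln(1 − 2Q).
1 − 2P − Q = 0.75, giving −½ ln(0.75) = 0.143841.
1 − 2Q = 0.944444, giving −¼ ln(0.944444) = 0.014290.
d = 0.143841 + 0.014290 = 0.158131.

0.1581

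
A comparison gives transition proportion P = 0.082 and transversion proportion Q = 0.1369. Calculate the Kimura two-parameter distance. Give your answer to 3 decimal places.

Under the Kimura two-parameter model, d = −½ ln(1 − 2P − Q) − ¼ ln(1 − 2Q).
1 − 2P − Q = 0.6991, giving −½ ln(0.6991) = 0.178981.
1 − 2Q = 0.7262, giving −¼ ln(0.7262) = 0.079982.
d = 0.178981 + 0.079982 = 0.258963.

0.259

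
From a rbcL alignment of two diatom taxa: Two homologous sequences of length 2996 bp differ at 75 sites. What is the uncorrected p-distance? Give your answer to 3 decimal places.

p = 75/2996 = 0.025033… ≈ 0.025 (to 3 d.p.).

0.025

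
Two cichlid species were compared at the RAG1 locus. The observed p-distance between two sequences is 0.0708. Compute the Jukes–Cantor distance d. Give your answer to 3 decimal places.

0.074

d = −(3/4) ln(1 − 4p/3) = −0.75 ln(1 − 0.0944) = −0.75 ln(0.9056)
  = −0.75 × (-0.099158) = 0.074369 substitutions/site.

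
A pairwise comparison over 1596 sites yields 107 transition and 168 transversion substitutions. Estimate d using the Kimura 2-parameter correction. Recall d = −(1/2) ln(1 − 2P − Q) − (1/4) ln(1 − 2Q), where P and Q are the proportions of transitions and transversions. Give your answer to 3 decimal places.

P = 107/1596 ≈ 0.067043 and Q = 168/1596 ≈ 0.105263.
Under the Kimura two-parameter model, d = −½ ln(1 − 2P − Q) − ¼ ln(1 − 2Q).
1 − 2P − Q = 0.760651, giving −½ ln(0.760651) = 0.136790.
1 − 2Q = 0.789474, giving −¼ ln(0.789474) = 0.059097.
d = 0.136790 + 0.059097 = 0.195887.

0.196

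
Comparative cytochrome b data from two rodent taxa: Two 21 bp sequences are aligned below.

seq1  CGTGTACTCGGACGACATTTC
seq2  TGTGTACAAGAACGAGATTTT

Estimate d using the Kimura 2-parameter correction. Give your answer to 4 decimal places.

0.3639

Of 21 sites, 3 differences are transitions and 3 are transversions, so P = 3/21 ≈ 0.142857 and Q = 3/21 ≈ 0.142857.
Under the Kimura two-parameter model, d = −½ ln(1 − 2P − Q) − ¼ ln(1 − 2Q).
1 − 2P − Q = 0.571429, giving −½ ln(0.571429) = 0.279808.
1 − 2Q = 0.714286, giving −¼ ln(0.714286) = 0.084118.
d = 0.279808 + 0.084118 = 0.363926.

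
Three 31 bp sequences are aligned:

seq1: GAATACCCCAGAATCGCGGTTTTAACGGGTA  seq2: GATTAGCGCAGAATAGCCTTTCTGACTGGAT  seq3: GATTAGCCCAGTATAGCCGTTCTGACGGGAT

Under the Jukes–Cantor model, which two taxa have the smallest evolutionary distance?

seq2 and seq3

seq1–seq2: 11/31 differ, p = 0.355, d = 0.481.
seq1–seq3: 9/31 differ, p = 0.290, d = 0.367.
seq2–seq3: 4/31 differ, p = 0.129, d = 0.142.
The smallest distance is between seq2 and seq3.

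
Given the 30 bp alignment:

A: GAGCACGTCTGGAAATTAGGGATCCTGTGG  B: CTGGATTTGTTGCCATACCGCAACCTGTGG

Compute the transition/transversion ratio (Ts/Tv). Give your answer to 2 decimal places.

0.08

Transitions are A↔G and C↔T; transversions are all other mismatches.
Transitions: 1. Transversions: 13.
R = 1/13 = 0.076923… ≈ 0.08 (to 2 d.p.).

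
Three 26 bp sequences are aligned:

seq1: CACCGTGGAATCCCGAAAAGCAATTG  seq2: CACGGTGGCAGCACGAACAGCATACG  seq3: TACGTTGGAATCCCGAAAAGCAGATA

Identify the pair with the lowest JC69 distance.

seq1–seq2: 8/26 differ, p = 0.308, d = 0.396.
seq1–seq3: 6/26 differ, p = 0.231, d = 0.276.
seq2–seq3: 9/26 differ, p = 0.346, d = 0.464.
The smallest distance is between seq1 and seq3.

seq1 and seq3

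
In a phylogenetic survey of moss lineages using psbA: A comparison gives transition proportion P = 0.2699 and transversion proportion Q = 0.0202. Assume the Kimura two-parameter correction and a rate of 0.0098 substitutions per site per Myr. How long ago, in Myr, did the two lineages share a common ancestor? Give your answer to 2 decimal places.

21.47

Under the Kimura two-parameter model, d = −½ ln(1 − 2P − Q) − ¼ ln(1 − 2Q).
1 − 2P − Q = 0.44, giving −½ ln(0.44) = 0.410490.
1 − 2Q = 0.9596, giving −¼ ln(0.9596) = 0.010310.
d = 0.410490 + 0.010310 = 0.420800.
Under a molecular clock d = 2μt, so t = d/(2μ) = 0.420800 / (2 × 0.0098) = 21.47 Myr.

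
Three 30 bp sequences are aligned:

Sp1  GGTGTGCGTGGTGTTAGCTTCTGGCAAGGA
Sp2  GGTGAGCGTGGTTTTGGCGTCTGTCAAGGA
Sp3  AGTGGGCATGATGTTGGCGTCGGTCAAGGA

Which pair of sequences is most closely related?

Sp1–Sp2: 5/30 differ, p = 0.167, d = 0.188.
Sp1–Sp3: 8/30 differ, p = 0.267, d = 0.330.
Sp2–Sp3: 6/30 differ, p = 0.200, d = 0.233.
The smallest distance is between Sp1 and Sp2.

Sp1 and Sp2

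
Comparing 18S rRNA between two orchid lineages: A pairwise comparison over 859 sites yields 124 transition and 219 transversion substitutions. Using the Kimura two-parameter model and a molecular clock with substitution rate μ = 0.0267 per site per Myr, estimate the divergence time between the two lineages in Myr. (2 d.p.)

P = 124/859 ≈ 0.144354 and Q = 219/859 ≈ 0.254948.
Under the Kimura two-parameter model, d = −½ ln(1 − 2P − Q) − ¼ ln(1 − 2Q).
1 − 2P − Q = 0.456344, giving −½ ln(0.456344) = 0.392254.
1 − 2Q = 0.490104, giving −¼ ln(0.490104) = 0.178284.
d = 0.392254 + 0.178284 = 0.570538.
Under a molecular clock d = 2μt, so t = d/(2μ) = 0.570538 / (2 × 0.0267) = 10.68 Myr.

10.68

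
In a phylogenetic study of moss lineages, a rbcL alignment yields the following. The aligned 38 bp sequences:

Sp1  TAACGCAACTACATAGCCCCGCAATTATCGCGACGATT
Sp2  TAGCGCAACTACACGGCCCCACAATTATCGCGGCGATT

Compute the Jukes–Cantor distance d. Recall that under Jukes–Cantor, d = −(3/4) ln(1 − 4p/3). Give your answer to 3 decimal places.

0.145

The sequences differ at 5 of 38 sites (3, 14, 15, 21, 33), so p = 5/38 ≈ 0.131579.
d = −(3/4) ln(1 − 4p/3) = −0.75 ln(1 − 0.175439) = −0.75 ln(0.824561)
  = −0.75 × (-0.192904) = 0.144678 substitutions/site.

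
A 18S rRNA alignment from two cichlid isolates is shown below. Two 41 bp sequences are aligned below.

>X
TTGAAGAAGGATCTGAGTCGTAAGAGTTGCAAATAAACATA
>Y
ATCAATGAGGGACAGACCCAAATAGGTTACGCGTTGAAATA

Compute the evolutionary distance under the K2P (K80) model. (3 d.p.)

0.898

Of 41 sites, 10 differences are transitions and 11 are transversions, so P = 10/41 ≈ 0.243902 and Q = 11/41 ≈ 0.268293.
Under the Kimura two-parameter model, d = −½ ln(1 − 2P − Q) − ¼ ln(1 − 2Q).
1 − 2P − Q = 0.243903, giving −½ ln(0.243903) = 0.705492.
1 − 2Q = 0.463414, giving −¼ ln(0.463414) = 0.192284.
d = 0.705492 + 0.192284 = 0.897776.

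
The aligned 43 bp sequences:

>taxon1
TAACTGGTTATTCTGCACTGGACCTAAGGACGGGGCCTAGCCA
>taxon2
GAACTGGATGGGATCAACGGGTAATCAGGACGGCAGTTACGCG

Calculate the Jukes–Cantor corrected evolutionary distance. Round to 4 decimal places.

0.7260

The sequences differ at 20 of 43 sites, so p = 20/43 ≈ 0.465116.
d = −(3/4) ln(1 − 4p/3) = −0.75 ln(1 − 0.620155) = −0.75 ln(0.379845)
  = −0.75 × (-0.967992) = 0.725994 substitutions/site.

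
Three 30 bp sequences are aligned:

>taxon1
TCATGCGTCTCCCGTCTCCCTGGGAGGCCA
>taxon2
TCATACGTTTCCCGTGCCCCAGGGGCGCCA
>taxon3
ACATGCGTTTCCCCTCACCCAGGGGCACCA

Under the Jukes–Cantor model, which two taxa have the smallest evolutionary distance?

taxon1–taxon2: 7/30 differ, p = 0.233, d = 0.280.
taxon1–taxon3: 8/30 differ, p = 0.267, d = 0.330.
taxon2–taxon3: 6/30 differ, p = 0.200, d = 0.233.
The smallest distance is between taxon2 and taxon3.

taxon2 and taxon3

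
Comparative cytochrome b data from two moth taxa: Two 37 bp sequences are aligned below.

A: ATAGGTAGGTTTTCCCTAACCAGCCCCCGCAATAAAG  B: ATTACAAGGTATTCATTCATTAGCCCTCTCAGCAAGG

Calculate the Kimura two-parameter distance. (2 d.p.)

Of 37 sites, 8 differences are transitions and 7 are transversions, so P = 8/37 ≈ 0.216216 and Q = 7/37 ≈ 0.189189.
Under the Kimura two-parameter model, d = −½ ln(1 − 2P − Q) − ¼ ln(1 − 2Q).
1 − 2P − Q = 0.378379, giving −½ ln(0.378379) = 0.485929.
1 − 2Q = 0.621622, giving −¼ ln(0.621622) = 0.118856.
d = 0.485929 + 0.118856 = 0.604785.

0.60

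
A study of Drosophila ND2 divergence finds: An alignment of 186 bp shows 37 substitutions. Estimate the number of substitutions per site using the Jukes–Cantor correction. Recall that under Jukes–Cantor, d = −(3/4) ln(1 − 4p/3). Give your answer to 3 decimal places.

0.231

p = 37/186 ≈ 0.198925.
d = −(3/4) ln(1 − 4p/3) = −0.75 ln(1 − 0.265233) = −0.75 ln(0.734767)
  = −0.75 × (-0.308202) = 0.231152 substitutions/site.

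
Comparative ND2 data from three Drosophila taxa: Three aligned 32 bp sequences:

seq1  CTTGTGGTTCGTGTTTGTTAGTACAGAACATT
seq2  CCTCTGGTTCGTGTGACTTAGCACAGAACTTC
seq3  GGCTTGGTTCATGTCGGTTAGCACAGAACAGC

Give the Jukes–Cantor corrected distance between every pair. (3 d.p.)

d(seq1,seq2) = 0.304, d(seq1,seq3) = 0.404, d(seq2,seq3) = 0.404

seq1–seq2: 8/32 sites differ → p = 0.25, d = −0.75 ln(1 − 0.333333) = 0.304098 ≈ 0.304.
seq1–seq3: 10/32 sites differ → p = 0.3125, d = −0.75 ln(1 − 0.416667) = 0.404248 ≈ 0.404.
seq2–seq3: 10/32 sites differ → p = 0.3125, d = −0.75 ln(1 − 0.416667) = 0.404248 ≈ 0.404.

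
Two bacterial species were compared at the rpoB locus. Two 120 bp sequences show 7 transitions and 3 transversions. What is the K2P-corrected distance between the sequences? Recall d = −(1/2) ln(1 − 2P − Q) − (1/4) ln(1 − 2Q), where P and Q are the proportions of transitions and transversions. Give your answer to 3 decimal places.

P = 7/120 ≈ 0.058333 and Q = 3/120 = 0.025.
Under the Kimura two-parameter model, d = −½ ln(1 − 2P − Q) − ¼ ln(1 − 2Q).
1 − 2P − Q = 0.858334, giving −½ ln(0.858334) = 0.076381.
1 − 2Q = 0.95, giving −¼ ln(0.95) = 0.012823.
d = 0.076381 + 0.012823 = 0.089204.

0.089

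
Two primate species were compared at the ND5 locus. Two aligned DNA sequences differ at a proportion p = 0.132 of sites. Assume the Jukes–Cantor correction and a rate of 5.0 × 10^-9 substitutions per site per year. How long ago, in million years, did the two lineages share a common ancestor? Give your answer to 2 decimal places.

14.52

d = −(3/4) ln(1 − 4p/3) = −0.75 ln(1 − 0.176) = −0.75 ln(0.824)
  = −0.75 × (-0.193585) = 0.145189 substitutions/site.
Under a molecular clock d = 2μt, so t = d/(2μ) = 0.145189 / (2 × 5.0 × 10^-9) = 14.52 million years.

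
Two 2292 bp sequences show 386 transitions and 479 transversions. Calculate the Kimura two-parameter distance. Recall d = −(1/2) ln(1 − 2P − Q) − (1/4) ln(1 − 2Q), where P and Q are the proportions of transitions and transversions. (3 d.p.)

P = 386/2292 ≈ 0.168412 and Q = 479/2292 ≈ 0.208988.
Under the Kimura two-parameter model, d = −½ ln(1 − 2P − Q) − ¼ ln(1 − 2Q).
1 − 2P − Q = 0.454188, giving −½ ln(0.454188) = 0.394622.
1 − 2Q = 0.582024, giving −¼ ln(0.582024) = 0.135311.
d = 0.394622 + 0.135311 = 0.529933.

0.530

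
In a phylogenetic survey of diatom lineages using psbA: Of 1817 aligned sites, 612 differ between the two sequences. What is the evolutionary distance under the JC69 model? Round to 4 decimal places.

p = 612/1817 ≈ 0.336819.
d = −(3/4) ln(1 − 4p/3) = −0.75 ln(1 − 0.449092) = −0.75 ln(0.550908)
  = −0.75 × (-0.596187) = 0.447140 substitutions/site.

0.4471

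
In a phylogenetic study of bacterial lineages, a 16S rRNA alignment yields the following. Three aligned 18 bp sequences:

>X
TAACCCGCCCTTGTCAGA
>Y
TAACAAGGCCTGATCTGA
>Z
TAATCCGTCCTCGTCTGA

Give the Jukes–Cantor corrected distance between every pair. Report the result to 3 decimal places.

X–Y: 6/18 sites differ → p ≈ 0.333333, d = −0.75 ln(1 − 0.444444) = 0.440839 ≈ 0.441.
X–Z: 4/18 sites differ → p ≈ 0.222222, d = −0.75 ln(1 − 0.296296) = 0.263548 ≈ 0.264.
Y–Z: 6/18 sites differ → p ≈ 0.333333, d = −0.75 ln(1 − 0.444444) = 0.440839 ≈ 0.441.

d(X,Y) = 0.441, d(X,Z) = 0.264, d(Y,Z) = 0.441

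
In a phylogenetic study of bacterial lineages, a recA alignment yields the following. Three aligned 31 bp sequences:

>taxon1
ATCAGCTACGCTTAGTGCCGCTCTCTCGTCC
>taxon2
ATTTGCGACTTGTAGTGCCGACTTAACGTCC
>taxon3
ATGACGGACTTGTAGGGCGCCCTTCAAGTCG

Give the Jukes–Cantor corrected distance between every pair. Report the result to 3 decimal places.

d(taxon1,taxon2) = 0.481, d(taxon1,taxon3) = 0.777, d(taxon2,taxon3) = 0.481

taxon1–taxon2: 11/31 sites differ → p ≈ 0.354839, d = −0.75 ln(1 − 0.473119) = 0.480585 ≈ 0.481.
taxon1–taxon3: 15/31 sites differ → p ≈ 0.483871, d = −0.75 ln(1 − 0.645161) = 0.777068 ≈ 0.777.
taxon2–taxon3: 11/31 sites differ → p ≈ 0.354839, d = −0.75 ln(1 − 0.473119) = 0.480585 ≈ 0.481.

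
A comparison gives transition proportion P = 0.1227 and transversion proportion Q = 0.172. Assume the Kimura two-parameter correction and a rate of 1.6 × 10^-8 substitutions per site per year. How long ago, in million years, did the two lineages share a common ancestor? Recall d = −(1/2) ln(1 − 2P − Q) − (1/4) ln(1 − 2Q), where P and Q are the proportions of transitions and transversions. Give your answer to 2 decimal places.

11.74

Under the Kimura two-parameter model, d = −½ ln(1 − 2P − Q) − ¼ ln(1 − 2Q).
1 − 2P − Q = 0.5826, giving −½ ln(0.5826) = 0.270127.
1 − 2Q = 0.656, giving −¼ ln(0.656) = 0.105399.
d = 0.270127 + 0.105399 = 0.375526.
Under a molecular clock d = 2μt, so t = d/(2μ) = 0.375526 / (2 × 1.6 × 10^-8) = 11.74 million years.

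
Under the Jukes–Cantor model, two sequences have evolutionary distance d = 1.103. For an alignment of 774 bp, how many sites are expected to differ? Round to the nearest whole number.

447

Invert JC69: p = (3/4)(1 − e^(−4d/3)) = 0.75 × (1 − e^(-1.470667)) = 0.75 × (1 − 0.229772) = 0.577671.
Expected differing sites = pL ≈ 0.577671 × 774 = 447.117354 ≈ 447.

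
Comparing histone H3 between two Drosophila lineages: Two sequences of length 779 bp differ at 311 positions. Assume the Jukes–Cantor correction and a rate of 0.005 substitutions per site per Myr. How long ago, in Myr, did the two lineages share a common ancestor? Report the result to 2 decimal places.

57.00

p = 311/779 ≈ 0.39923.
d = −(3/4) ln(1 − 4p/3) = −0.75 ln(1 − 0.532307) = −0.75 ln(0.467693)
  = −0.75 × (-0.759943) = 0.569957 substitutions/site.
Under a molecular clock d = 2μt, so t = d/(2μ) = 0.569957 / (2 × 0.005) = 57.00 Myr.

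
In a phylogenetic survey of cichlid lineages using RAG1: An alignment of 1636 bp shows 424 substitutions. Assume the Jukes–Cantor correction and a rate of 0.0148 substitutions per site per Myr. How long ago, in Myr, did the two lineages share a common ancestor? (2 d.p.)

p = 424/1636 ≈ 0.259169.
d = −(3/4) ln(1 − 4p/3) = −0.75 ln(1 − 0.345559) = −0.75 ln(0.654441)
  = −0.75 × (-0.423974) = 0.317981 substitutions/site.
Under a molecular clock d = 2μt, so t = d/(2μ) = 0.317981 / (2 × 0.0148) = 10.74 Myr.

10.74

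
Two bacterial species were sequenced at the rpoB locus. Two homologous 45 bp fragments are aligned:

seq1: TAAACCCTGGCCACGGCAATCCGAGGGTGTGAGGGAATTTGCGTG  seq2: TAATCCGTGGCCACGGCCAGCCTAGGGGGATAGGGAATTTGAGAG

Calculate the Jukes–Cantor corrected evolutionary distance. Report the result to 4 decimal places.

0.2635

The sequences differ at 10 of 45 sites (4, 7, 18, 20, 23, 28, 30, 31, 42, 44), so p = 10/45 ≈ 0.222222.
d = −(3/4) ln(1 − 4p/3) = −0.75 ln(1 − 0.296296) = −0.75 ln(0.703704)
  = −0.75 × (-0.351397) = 0.263548 substitutions/site.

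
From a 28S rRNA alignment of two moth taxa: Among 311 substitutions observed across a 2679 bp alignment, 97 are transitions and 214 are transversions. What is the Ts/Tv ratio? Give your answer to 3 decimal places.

R = 97/214 = 0.453271… ≈ 0.453 (to 3 d.p.).

0.453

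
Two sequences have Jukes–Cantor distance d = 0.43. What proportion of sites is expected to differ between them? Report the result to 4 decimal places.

p = (3/4)(1 − e^(−4d/3)) = 0.75 × (1 − e^(-0.573333)) = 0.75 × (1 − 0.563644) = 0.327267.

0.3273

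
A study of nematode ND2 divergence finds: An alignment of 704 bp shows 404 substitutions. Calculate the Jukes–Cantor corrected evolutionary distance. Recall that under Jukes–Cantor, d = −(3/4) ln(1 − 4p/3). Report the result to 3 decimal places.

p = 404/704 ≈ 0.573864.
d = −(3/4) ln(1 − 4p/3) = −0.75 ln(1 − 0.765152) = −0.75 ln(0.234848)
  = −0.75 × (-1.448817) = 1.086613 substitutions/site.

1.087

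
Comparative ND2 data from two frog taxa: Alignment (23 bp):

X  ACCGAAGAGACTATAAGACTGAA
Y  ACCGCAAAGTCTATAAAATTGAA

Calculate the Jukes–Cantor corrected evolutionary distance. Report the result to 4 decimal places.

The sequences differ at 5 of 23 sites (5, 7, 10, 17, 19), so p = 5/23 ≈ 0.217391.
d = −(3/4) ln(1 − 4p/3) = −0.75 ln(1 − 0.289855) = −0.75 ln(0.710145)
  = −0.75 × (-0.342286) = 0.256715 substitutions/site.

0.2567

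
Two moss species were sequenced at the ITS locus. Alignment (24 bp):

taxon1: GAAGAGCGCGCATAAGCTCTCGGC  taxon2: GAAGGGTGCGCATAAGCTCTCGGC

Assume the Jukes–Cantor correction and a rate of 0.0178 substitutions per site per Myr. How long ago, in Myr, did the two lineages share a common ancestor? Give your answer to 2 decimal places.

2.48

The sequences differ at 2 of 24 sites (5, 7), so p = 2/24 ≈ 0.083333.
d = −(3/4) ln(1 − 4p/3) = −0.75 ln(1 − 0.111111) = −0.75 ln(0.888889)
  = −0.75 × (-0.117783) = 0.088337 substitutions/site.
Under a molecular clock d = 2μt, so t = d/(2μ) = 0.088337 / (2 × 0.0178) = 2.48 Myr.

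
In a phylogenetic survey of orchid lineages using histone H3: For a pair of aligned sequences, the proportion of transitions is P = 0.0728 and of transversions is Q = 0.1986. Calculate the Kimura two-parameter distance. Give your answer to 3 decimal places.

Under the Kimura two-parameter model, d = −½ ln(1 − 2P − Q) − ¼ ln(1 − 2Q).
1 − 2P − Q = 0.6558, giving −½ ln(0.6558) = 0.210950.
1 − 2Q = 0.6028, giving −¼ ln(0.6028) = 0.126542.
d = 0.210950 + 0.126542 = 0.337492.

0.337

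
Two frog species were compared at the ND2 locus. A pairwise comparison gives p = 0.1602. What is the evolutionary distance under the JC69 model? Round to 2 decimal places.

0.18

d = −(3/4) ln(1 − 4p/3) = −0.75 ln(1 − 0.2136) = −0.75 ln(0.7864)
  = −0.75 × (-0.240290) = 0.180218 substitutions/site.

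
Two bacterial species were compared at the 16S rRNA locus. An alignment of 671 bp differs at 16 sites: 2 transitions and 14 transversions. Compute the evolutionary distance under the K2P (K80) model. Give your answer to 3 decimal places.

P = 2/671 ≈ 0.002981 and Q = 14/671 ≈ 0.020864.
Under the Kimura two-parameter model, d = −½ ln(1 − 2P − Q) − ¼ ln(1 − 2Q).
1 − 2P − Q = 0.973174, giving −½ ln(0.973174) = 0.013596.
1 − 2Q = 0.958272, giving −¼ ln(0.958272) = 0.010656.
d = 0.013596 + 0.010656 = 0.024252.

0.024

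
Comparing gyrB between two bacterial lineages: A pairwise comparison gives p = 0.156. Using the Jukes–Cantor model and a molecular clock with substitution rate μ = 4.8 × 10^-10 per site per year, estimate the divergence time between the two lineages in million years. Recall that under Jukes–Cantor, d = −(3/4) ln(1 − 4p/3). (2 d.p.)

d = −(3/4) ln(1 − 4p/3) = −0.75 ln(1 − 0.208) = −0.75 ln(0.792)
  = −0.75 × (-0.233194) = 0.174896 substitutions/site.
Under a molecular clock d = 2μt, so t = d/(2μ) = 0.174896 / (2 × 4.8 × 10^-10) = 182.18 million years.

182.18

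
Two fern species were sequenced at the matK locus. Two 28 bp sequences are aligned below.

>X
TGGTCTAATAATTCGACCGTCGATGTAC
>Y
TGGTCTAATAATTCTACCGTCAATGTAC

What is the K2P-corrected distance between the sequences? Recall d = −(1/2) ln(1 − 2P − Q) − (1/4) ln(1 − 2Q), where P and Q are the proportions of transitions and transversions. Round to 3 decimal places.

0.075

Of 28 sites, 1 differences are transitions and 1 are transversions, so P = 1/28 ≈ 0.035714 and Q = 1/28 ≈ 0.035714.
Under the Kimura two-parameter model, d = −½ ln(1 − 2P − Q) − ¼ ln(1 − 2Q).
1 − 2P − Q = 0.892858, giving −½ ln(0.892858) = 0.056664.
1 − 2Q = 0.928572, giving −¼ ln(0.928572) = 0.018527.
d = 0.056664 + 0.018527 = 0.075191.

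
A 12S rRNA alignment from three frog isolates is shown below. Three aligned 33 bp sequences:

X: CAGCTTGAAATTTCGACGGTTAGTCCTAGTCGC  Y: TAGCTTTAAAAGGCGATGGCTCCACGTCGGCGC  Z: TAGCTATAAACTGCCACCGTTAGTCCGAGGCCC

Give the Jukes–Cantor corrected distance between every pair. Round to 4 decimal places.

X–Y: 13/33 sites differ → p ≈ 0.393939, d = −0.75 ln(1 − 0.525252) = 0.558728 ≈ 0.5587.
X–Z: 10/33 sites differ → p ≈ 0.30303, d = −0.75 ln(1 − 0.40404) = 0.388186 ≈ 0.3882.
Y–Z: 14/33 sites differ → p ≈ 0.424242, d = −0.75 ln(1 − 0.565656) = 0.625439 ≈ 0.6254.

d(X,Y) = 0.5587, d(X,Z) = 0.3882, d(Y,Z) = 0.6254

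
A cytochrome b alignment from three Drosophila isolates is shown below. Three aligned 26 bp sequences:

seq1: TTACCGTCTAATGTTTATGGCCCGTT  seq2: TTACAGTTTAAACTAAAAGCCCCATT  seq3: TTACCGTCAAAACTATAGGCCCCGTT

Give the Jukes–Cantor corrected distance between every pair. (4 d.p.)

seq1–seq2: 9/26 sites differ → p ≈ 0.346154, d = −0.75 ln(1 − 0.461539) = 0.464280 ≈ 0.4643.
seq1–seq3: 6/26 sites differ → p ≈ 0.230769, d = −0.75 ln(1 − 0.307692) = 0.275793 ≈ 0.2758.
seq2–seq3: 6/26 sites differ → p ≈ 0.230769, d = −0.75 ln(1 − 0.307692) = 0.275793 ≈ 0.2758.

d(seq1,seq2) = 0.4643, d(seq1,seq3) = 0.2758, d(seq2,seq3) = 0.2758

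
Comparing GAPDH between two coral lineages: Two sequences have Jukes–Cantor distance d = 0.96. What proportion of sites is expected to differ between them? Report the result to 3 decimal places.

0.541

p = (3/4)(1 − e^(−4d/3)) = 0.75 × (1 − e^(-1.28)) = 0.75 × (1 − 0.278037) = 0.541472.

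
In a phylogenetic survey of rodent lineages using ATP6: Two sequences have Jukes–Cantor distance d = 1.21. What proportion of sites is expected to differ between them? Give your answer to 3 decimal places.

0.601

p = (3/4)(1 − e^(−4d/3)) = 0.75 × (1 − e^(-1.613333)) = 0.75 × (1 − 0.199222) = 0.600584.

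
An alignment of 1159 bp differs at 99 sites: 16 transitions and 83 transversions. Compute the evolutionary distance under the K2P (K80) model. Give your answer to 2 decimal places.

0.09

P = 16/1159 ≈ 0.013805 and Q = 83/1159 ≈ 0.071613.
Under the Kimura two-parameter model, d = −½ ln(1 − 2P − Q) − ¼ ln(1 − 2Q).
1 − 2P − Q = 0.900777, giving −½ ln(0.900777) = 0.052249.
1 − 2Q = 0.856774, giving −¼ ln(0.856774) = 0.038645.
d = 0.052249 + 0.038645 = 0.090894.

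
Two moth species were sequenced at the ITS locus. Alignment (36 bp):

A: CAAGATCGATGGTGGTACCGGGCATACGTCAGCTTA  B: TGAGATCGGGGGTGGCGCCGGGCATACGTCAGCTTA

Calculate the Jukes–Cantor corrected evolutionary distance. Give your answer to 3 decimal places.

0.188

The sequences differ at 6 of 36 sites (1, 2, 9, 10, 16, 17), so p = 6/36 ≈ 0.166667.
d = −(3/4) ln(1 − 4p/3) = −0.75 ln(1 − 0.222223) = −0.75 ln(0.777777)
  = −0.75 × (-0.251315) = 0.188486 substitutions/site.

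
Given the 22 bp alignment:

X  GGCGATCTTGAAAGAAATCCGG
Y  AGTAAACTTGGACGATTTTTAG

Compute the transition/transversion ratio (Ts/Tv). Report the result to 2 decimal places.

Transitions are A↔G and C↔T; transversions are all other mismatches.
Transitions: 7. Transversions: 4.
R = 7/4 = 1.75.

1.75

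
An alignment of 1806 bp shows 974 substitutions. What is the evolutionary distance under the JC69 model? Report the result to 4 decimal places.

0.9523

p = 974/1806 ≈ 0.539313.
d = −(3/4) ln(1 − 4p/3) = −0.75 ln(1 − 0.719084) = −0.75 ln(0.280916)
  = −0.75 × (-1.269700) = 0.952275 substitutions/site.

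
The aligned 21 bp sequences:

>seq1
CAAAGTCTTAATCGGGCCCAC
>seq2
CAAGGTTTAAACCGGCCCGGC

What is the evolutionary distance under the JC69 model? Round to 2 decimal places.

The sequences differ at 7 of 21 sites (4, 7, 9, 12, 16, 19, 20), so p = 7/21 ≈ 0.333333.
d = −(3/4) ln(1 − 4p/3) = −0.75 ln(1 − 0.444444) = −0.75 ln(0.555556)
  = −0.75 × (-0.587786) = 0.440840 substitutions/site.

0.44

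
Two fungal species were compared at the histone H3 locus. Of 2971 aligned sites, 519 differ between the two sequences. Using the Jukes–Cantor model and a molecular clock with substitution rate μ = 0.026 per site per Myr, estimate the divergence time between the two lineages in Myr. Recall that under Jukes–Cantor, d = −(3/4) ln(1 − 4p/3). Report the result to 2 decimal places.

p = 519/2971 ≈ 0.174689.
d = −(3/4) ln(1 − 4p/3) = −0.75 ln(1 − 0.232919) = −0.75 ln(0.767081)
  = −0.75 × (-0.265163) = 0.198872 substitutions/site.
Under a molecular clock d = 2μt, so t = d/(2μ) = 0.198872 / (2 × 0.026) = 3.82 Myr.

3.82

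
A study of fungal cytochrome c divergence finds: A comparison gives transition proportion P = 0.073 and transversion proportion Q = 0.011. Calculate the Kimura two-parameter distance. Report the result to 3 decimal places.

0.091

Under the Kimura two-parameter model, d = −½ ln(1 − 2P − Q) − ¼ ln(1 − 2Q).
1 − 2P − Q = 0.843, giving −½ ln(0.843) = 0.085394.
1 − 2Q = 0.978, giving −¼ ln(0.978) = 0.005561.
d = 0.085394 + 0.005561 = 0.090955.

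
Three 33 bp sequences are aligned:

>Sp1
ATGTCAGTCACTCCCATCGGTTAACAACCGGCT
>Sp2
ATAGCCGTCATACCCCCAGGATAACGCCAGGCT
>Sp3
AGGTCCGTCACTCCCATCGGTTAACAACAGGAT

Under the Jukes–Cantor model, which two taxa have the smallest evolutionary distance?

Sp1–Sp2: 12/33 differ, p = 0.364, d = 0.497.
Sp1–Sp3: 4/33 differ, p = 0.121, d = 0.132.
Sp2–Sp3: 12/33 differ, p = 0.364, d = 0.497.
The smallest distance is between Sp1 and Sp3.

Sp1 and Sp3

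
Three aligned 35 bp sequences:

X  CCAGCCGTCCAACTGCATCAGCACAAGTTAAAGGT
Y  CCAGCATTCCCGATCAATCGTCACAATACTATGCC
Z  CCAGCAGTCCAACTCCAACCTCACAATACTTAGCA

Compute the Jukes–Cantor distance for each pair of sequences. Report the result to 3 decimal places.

d(X,Y) = 0.705, d(X,Z) = 0.458, d(Y,Z) = 0.360

X–Y: 16/35 sites differ → p ≈ 0.457143, d = −0.75 ln(1 − 0.609524) = 0.705292 ≈ 0.705.
X–Z: 12/35 sites differ → p ≈ 0.342857, d = −0.75 ln(1 − 0.457143) = 0.458182 ≈ 0.458.
Y–Z: 10/35 sites differ → p ≈ 0.285714, d = −0.75 ln(1 − 0.380952) = 0.359679 ≈ 0.360.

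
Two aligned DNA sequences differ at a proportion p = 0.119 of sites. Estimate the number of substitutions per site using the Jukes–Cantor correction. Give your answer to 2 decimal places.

d = −(3/4) ln(1 − 4p/3) = −0.75 ln(1 − 0.158667) = −0.75 ln(0.841333)
  = −0.75 × (-0.172768) = 0.129576 substitutions/site.

0.13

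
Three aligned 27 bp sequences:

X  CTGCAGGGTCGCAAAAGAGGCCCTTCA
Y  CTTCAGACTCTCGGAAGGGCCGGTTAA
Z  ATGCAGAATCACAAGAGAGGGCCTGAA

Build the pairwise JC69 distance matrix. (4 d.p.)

X–Y: 11/27 sites differ → p ≈ 0.407407, d = −0.75 ln(1 − 0.543209) = 0.587647 ≈ 0.5876.
X–Z: 8/27 sites differ → p ≈ 0.296296, d = −0.75 ln(1 − 0.395061) = 0.376971 ≈ 0.3770.
Y–Z: 13/27 sites differ → p ≈ 0.481481, d = −0.75 ln(1 − 0.641975) = 0.770364 ≈ 0.7704.

d(X,Y) = 0.5876, d(X,Z) = 0.3770, d(Y,Z) = 0.7704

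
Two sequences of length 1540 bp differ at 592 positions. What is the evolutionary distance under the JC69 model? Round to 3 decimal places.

p = 592/1540 ≈ 0.384416.
d = −(3/4) ln(1 − 4p/3) = −0.75 ln(1 − 0.512555) = −0.75 ln(0.487445)
  = −0.75 × (-0.718578) = 0.538934 substitutions/site.

0.539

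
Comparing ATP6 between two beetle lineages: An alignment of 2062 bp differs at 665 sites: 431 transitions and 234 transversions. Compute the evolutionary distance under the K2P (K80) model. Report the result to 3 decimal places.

0.443

P = 431/2062 ≈ 0.20902 and Q = 234/2062 ≈ 0.113482.
Under the Kimura two-parameter model, d = −½ ln(1 − 2P − Q) − ¼ ln(1 − 2Q).
1 − 2P − Q = 0.468478, giving −½ ln(0.468478) = 0.379133.
1 − 2Q = 0.773036, giving −¼ ln(0.773036) = 0.064357.
d = 0.379133 + 0.064357 = 0.443490.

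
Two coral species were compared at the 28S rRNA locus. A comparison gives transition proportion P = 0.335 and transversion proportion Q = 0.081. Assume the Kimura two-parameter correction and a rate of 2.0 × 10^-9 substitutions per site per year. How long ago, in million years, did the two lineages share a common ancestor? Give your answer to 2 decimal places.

Under the Kimura two-parameter model, d = −½ ln(1 − 2P − Q) − ¼ ln(1 − 2Q).
1 − 2P − Q = 0.249, giving −½ ln(0.249) = 0.695151.
1 − 2Q = 0.838, giving −¼ ln(0.838) = 0.044184.
d = 0.695151 + 0.044184 = 0.739335.
Under a molecular clock d = 2μt, so t = d/(2μ) = 0.739335 / (2 × 2.0 × 10^-9) = 184.83 million years.

184.83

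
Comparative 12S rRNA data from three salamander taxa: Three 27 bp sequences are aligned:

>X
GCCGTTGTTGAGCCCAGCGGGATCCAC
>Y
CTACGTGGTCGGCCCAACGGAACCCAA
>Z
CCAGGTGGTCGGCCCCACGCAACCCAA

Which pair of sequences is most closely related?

X–Y: 12/27 differ, p = 0.444, d = 0.673.
X–Z: 12/27 differ, p = 0.444, d = 0.673.
Y–Z: 4/27 differ, p = 0.148, d = 0.165.
The smallest distance is between Y and Z.

Y and Z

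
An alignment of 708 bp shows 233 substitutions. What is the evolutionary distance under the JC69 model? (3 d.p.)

p = 233/708 ≈ 0.329096.
d = −(3/4) ln(1 − 4p/3) = −0.75 ln(1 − 0.438795) = −0.75 ln(0.561205)
  = −0.75 × (-0.577669) = 0.433252 substitutions/site.

0.433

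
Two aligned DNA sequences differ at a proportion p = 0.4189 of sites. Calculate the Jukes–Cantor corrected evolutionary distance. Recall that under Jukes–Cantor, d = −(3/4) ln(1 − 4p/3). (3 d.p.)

d = −(3/4) ln(1 − 4p/3) = −0.75 ln(1 − 0.558533) = −0.75 ln(0.441467)
  = −0.75 × (-0.817652) = 0.613239 substitutions/site.

0.613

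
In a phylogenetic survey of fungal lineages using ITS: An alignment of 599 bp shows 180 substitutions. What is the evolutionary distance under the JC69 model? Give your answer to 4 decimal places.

p = 180/599 ≈ 0.300501.
d = −(3/4) ln(1 − 4p/3) = −0.75 ln(1 − 0.400668) = −0.75 ln(0.599332)
  = −0.75 × (-0.511940) = 0.383955 substitutions/site.

0.3840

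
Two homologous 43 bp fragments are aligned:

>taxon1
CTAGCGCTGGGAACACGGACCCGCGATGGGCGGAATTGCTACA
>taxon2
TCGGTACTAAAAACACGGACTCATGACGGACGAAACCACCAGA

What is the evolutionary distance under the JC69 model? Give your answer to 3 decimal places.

The sequences differ at 19 of 43 sites, so p = 19/43 ≈ 0.44186.
d = −(3/4) ln(1 − 4p/3) = −0.75 ln(1 − 0.589147) = −0.75 ln(0.410853)
  = −0.75 × (-0.889520) = 0.667140 substitutions/site.

0.667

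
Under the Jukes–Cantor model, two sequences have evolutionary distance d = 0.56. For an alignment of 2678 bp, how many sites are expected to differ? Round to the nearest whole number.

1057

Invert JC69: p = (3/4)(1 − e^(−4d/3)) = 0.75 × (1 − e^(-0.746667)) = 0.75 × (1 − 0.473944) = 0.394542.
Expected differing sites = pL ≈ 0.394542 × 2678 = 1056.583476 ≈ 1057.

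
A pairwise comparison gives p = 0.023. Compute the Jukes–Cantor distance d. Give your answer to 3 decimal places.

d = −(3/4) ln(1 − 4p/3) = −0.75 ln(1 − 0.030667) = −0.75 ln(0.969333)
  = −0.75 × (-0.031147) = 0.023360 substitutions/site.

0.023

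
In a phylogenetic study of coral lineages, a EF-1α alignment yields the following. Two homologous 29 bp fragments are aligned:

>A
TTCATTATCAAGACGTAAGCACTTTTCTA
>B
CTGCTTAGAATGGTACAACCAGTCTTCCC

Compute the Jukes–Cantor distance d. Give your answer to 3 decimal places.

0.878

The sequences differ at 15 of 29 sites, so p = 15/29 ≈ 0.517241.
d = −(3/4) ln(1 − 4p/3) = −0.75 ln(1 − 0.689655) = −0.75 ln(0.310345)
  = −0.75 × (-1.170071) = 0.877553 substitutions/site.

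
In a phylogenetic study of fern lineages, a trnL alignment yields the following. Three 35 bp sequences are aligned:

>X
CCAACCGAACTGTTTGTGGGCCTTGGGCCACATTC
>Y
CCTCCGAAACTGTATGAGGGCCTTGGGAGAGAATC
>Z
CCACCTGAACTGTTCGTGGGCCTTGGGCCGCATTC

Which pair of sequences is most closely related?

X–Y: 10/35 differ, p = 0.286, d = 0.360.
X–Z: 4/35 differ, p = 0.114, d = 0.124.
Y–Z: 11/35 differ, p = 0.314, d = 0.407.
The smallest distance is between X and Z.

X and Z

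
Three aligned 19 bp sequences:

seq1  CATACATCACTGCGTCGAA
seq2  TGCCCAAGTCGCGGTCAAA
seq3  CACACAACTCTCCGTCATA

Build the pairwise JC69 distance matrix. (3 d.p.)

seq1–seq2: 11/19 sites differ → p ≈ 0.578947, d = −0.75 ln(1 − 0.771929) = 1.108574 ≈ 1.109.
seq1–seq3: 6/19 sites differ → p ≈ 0.315789, d = −0.75 ln(1 − 0.421052) = 0.409907 ≈ 0.410.
seq2–seq3: 7/19 sites differ → p ≈ 0.368421, d = −0.75 ln(1 − 0.491228) = 0.506816 ≈ 0.507.

d(seq1,seq2) = 1.109, d(seq1,seq3) = 0.410, d(seq2,seq3) = 0.507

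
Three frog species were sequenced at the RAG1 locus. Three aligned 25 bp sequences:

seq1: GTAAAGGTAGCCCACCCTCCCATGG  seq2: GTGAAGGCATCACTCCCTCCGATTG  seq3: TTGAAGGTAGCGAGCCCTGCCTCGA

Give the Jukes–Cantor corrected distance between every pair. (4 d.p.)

d(seq1,seq2) = 0.3505, d(seq1,seq3) = 0.4904, d(seq2,seq3) = 0.7662

seq1–seq2: 7/25 sites differ → p = 0.28, d = −0.75 ln(1 − 0.373333) = 0.350505 ≈ 0.3505.
seq1–seq3: 9/25 sites differ → p = 0.36, d = −0.75 ln(1 − 0.48) = 0.490445 ≈ 0.4904.
seq2–seq3: 12/25 sites differ → p = 0.48, d = −0.75 ln(1 − 0.64) = 0.766238 ≈ 0.7662.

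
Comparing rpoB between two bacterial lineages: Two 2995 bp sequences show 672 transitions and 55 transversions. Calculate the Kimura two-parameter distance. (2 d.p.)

0.32

P = 672/2995 ≈ 0.224374 and Q = 55/2995 ≈ 0.018364.
Under the Kimura two-parameter model, d = −½ ln(1 − 2P − Q) − ¼ ln(1 − 2Q).
1 − 2P − Q = 0.532888, giving −½ ln(0.532888) = 0.314722.
1 − 2Q = 0.963272, giving −¼ ln(0.963272) = 0.009355.
d = 0.314722 + 0.009355 = 0.324077.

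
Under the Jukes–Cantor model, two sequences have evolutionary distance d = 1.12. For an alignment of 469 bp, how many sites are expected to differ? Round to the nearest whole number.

273

Invert JC69: p = (3/4)(1 − e^(−4d/3)) = 0.75 × (1 − e^(-1.493333)) = 0.75 × (1 − 0.224623) = 0.581533.
Expected differing sites = pL ≈ 0.581533 × 469 = 272.738977 ≈ 273.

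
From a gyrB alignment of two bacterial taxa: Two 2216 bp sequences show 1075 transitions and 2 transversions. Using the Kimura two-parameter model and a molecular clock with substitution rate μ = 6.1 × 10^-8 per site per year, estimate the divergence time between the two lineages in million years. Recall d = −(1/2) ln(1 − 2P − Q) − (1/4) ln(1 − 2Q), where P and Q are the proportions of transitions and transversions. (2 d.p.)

14.53

P = 1075/2216 ≈ 0.485108 and Q = 2/2216 ≈ 0.000903.
Under the Kimura two-parameter model, d = −½ ln(1 − 2P − Q) − ¼ ln(1 − 2Q).
1 − 2P − Q = 0.028881, giving −½ ln(0.028881) = 1.772286.
1 − 2Q = 0.998194, giving −¼ ln(0.998194) = 0.000452.
d = 1.772286 + 0.000452 = 1.772738.
Under a molecular clock d = 2μt, so t = d/(2μ) = 1.772738 / (2 × 6.1 × 10^-8) = 14.53 million years.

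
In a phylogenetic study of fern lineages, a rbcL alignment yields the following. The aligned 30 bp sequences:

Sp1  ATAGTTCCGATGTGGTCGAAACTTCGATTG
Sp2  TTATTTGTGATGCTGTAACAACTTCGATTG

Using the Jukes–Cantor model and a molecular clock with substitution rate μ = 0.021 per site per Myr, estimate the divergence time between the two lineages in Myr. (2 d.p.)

9.12

The sequences differ at 9 of 30 sites (1, 4, 7, 8, 13, 14, 17, 18, 19), so p = 9/30 = 0.3.
d = −(3/4) ln(1 − 4p/3) = −0.75 ln(1 − 0.4) = −0.75 ln(0.6)
  = −0.75 × (-0.510826) = 0.383120 substitutions/site.
Under a molecular clock d = 2μt, so t = d/(2μ) = 0.383120 / (2 × 0.021) = 9.12 Myr.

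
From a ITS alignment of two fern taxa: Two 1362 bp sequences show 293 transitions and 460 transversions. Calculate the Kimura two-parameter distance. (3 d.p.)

1.012

P = 293/1362 ≈ 0.215125 and Q = 460/1362 ≈ 0.337739.
Under the Kimura two-parameter model, d = −½ ln(1 − 2P − Q) − ¼ ln(1 − 2Q).
1 − 2P − Q = 0.232011, giving −½ ln(0.232011) = 0.730485.
1 − 2Q = 0.324522, giving −¼ ln(0.324522) = 0.281350.
d = 0.730485 + 0.281350 = 1.011835.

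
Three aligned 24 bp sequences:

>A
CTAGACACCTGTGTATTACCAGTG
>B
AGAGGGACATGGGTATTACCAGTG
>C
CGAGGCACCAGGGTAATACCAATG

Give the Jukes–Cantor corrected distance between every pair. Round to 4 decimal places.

d(A,B) = 0.3041, d(A,C) = 0.3041, d(B,C) = 0.3041

A–B: 6/24 sites differ → p = 0.25, d = −0.75 ln(1 − 0.333333) = 0.304098 ≈ 0.3041.
A–C: 6/24 sites differ → p = 0.25, d = −0.75 ln(1 − 0.333333) = 0.304098 ≈ 0.3041.
B–C: 6/24 sites differ → p = 0.25, d = −0.75 ln(1 − 0.333333) = 0.304098 ≈ 0.3041.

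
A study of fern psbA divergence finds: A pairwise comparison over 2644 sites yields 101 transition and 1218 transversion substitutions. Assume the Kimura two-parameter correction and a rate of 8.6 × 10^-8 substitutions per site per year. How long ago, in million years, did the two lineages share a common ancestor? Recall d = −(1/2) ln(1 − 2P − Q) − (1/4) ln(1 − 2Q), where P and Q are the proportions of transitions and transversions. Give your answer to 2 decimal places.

5.93

P = 101/2644 ≈ 0.0382 and Q = 1218/2644 ≈ 0.460666.
Under the Kimura two-parameter model, d = −½ ln(1 − 2P − Q) − ¼ ln(1 − 2Q).
1 − 2P − Q = 0.462934, giving −½ ln(0.462934) = 0.385085.
1 − 2Q = 0.078668, giving −¼ ln(0.078668) = 0.635630.
d = 0.385085 + 0.635630 = 1.020715.
Under a molecular clock d = 2μt, so t = d/(2μ) = 1.020715 / (2 × 8.6 × 10^-8) = 5.93 million years.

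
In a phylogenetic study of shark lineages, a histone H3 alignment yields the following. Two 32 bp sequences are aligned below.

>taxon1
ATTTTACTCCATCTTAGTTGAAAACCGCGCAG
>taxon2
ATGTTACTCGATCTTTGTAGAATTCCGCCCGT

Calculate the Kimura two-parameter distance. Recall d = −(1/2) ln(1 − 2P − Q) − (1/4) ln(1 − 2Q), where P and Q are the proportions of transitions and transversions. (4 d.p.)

0.3606

Of 32 sites, 1 differences are transitions and 8 are transversions, so P = 1/32 = 0.03125 and Q = 8/32 = 0.25.
Under the Kimura two-parameter model, d = −½ ln(1 − 2P − Q) − ¼ ln(1 − 2Q).
1 − 2P − Q = 0.6875, giving −½ ln(0.6875) = 0.187347.
1 − 2Q = 0.5, giving −¼ ln(0.5) = 0.173287.
d = 0.187347 + 0.173287 = 0.360634.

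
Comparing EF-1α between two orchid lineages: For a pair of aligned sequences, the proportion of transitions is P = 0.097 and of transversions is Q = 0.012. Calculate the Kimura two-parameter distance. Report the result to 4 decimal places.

Under the Kimura two-parameter model, d = −½ ln(1 − 2P − Q) − ¼ ln(1 − 2Q).
1 − 2P − Q = 0.794, giving −½ ln(0.794) = 0.115336.
1 − 2Q = 0.976, giving −¼ ln(0.976) = 0.006073.
d = 0.115336 + 0.006073 = 0.121409.

0.1214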